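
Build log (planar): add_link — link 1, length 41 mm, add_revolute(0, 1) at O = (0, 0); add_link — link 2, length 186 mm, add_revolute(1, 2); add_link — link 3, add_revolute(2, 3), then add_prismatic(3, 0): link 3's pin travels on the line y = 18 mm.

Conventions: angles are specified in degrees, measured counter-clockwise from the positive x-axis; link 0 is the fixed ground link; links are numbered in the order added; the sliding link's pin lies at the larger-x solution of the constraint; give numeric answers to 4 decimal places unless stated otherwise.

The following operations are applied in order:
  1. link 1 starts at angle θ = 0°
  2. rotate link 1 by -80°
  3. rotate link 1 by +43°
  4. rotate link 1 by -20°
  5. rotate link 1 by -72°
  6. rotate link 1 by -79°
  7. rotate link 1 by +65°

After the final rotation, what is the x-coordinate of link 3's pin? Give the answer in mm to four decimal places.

geometry: r = 41 mm, L = 186 mm, e = 18 mm; θ starts at 0°
rotate link 1 by -80°: θ ← 0° -80° = -80°
rotate link 1 by +43°: θ ← -80° +43° = -37°
rotate link 1 by -20°: θ ← -37° -20° = -57°
rotate link 1 by -72°: θ ← -57° -72° = -129°
rotate link 1 by -79°: θ ← -129° -79° = -208°
rotate link 1 by +65°: θ ← -208° +65° = -143°
crank pin P = (r cos θ, r sin θ) = (-32.744056, -24.674416)
h = r sin θ − e = -24.674416 − 18 = -42.674416
x = r cos θ + √(L² − h²) = -32.744056 + 181.038378 = 148.294322

148.2943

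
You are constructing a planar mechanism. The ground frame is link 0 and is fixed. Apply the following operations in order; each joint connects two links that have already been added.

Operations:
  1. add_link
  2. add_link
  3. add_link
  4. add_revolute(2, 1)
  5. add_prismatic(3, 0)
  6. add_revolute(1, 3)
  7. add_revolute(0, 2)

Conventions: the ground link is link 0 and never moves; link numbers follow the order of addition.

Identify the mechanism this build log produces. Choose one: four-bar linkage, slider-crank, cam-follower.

links: 4 (incl. ground); joints: 3 revolute, 1 prismatic, 0 higher (cam) pair, forming one closed loop
4 links, 3 revolutes + 1 prismatic in one loop → slider-crank

slider-crank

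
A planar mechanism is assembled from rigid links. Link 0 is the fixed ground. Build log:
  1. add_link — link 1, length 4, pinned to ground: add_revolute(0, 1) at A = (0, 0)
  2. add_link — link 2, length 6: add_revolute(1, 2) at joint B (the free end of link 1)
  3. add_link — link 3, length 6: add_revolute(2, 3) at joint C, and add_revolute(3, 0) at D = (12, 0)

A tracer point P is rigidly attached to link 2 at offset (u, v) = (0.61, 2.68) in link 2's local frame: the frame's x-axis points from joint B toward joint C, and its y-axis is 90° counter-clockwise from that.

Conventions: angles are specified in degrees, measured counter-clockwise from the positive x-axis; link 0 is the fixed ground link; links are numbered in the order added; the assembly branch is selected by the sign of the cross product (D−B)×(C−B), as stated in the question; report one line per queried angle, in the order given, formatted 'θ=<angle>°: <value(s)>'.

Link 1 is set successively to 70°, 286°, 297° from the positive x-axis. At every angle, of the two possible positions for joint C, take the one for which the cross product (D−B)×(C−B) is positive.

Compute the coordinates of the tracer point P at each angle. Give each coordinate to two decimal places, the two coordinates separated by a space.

A=(0,0), D=(12.00,0)
θ=70°: B = A + 4.00·(cos70°, sin70°) = (1.3681, 3.7588)
θ=70°: |BD| = 11.2768
θ=70°: circle(B,6.00) ∩ circle(D,6.00): a=5.6384, h=2.0515
θ=70°:   candidates: C₊=(7.3678,3.8135) cross=23.134; C₋=(6.0002,-0.0548) cross=-23.134
θ=70°:   branch + wants cross > 0 → take C=(7.3678,3.8135) (cross=23.134)
θ=70°: ex = (C−B)/|BC| = (1.0000,0.0091); ey = (-0.0091,1.0000)
θ=70°: P = B + 0.61·ex + 2.68·ey = (1.9536,6.4442)
θ=286°: B = A + 4.00·(cos286°, sin286°) = (1.1025, -3.8450)
θ=286°: |BD| = 11.5559
θ=286°: circle(B,6.00) ∩ circle(D,6.00): a=5.7779, h=1.6172
θ=286°:   candidates: C₊=(6.0132,-0.3975) cross=18.688; C₋=(7.0894,-3.4476) cross=-18.688
θ=286°:   branch + wants cross > 0 → take C=(6.0132,-0.3975) (cross=18.688)
θ=286°: ex = (C−B)/|BC| = (0.8184,0.5746); ey = (-0.5746,0.8184)
θ=286°: P = B + 0.61·ex + 2.68·ey = (0.0619,-1.3011)
θ=297°: B = A + 4.00·(cos297°, sin297°) = (1.8160, -3.5640)
θ=297°: |BD| = 10.7897
θ=297°: circle(B,6.00) ∩ circle(D,6.00): a=5.3948, h=2.6260
θ=297°:   candidates: C₊=(6.0406,0.6966) cross=28.333; C₋=(7.7754,-4.2606) cross=-28.333
θ=297°:   branch + wants cross > 0 → take C=(6.0406,0.6966) (cross=28.333)
θ=297°: ex = (C−B)/|BC| = (0.7041,0.7101); ey = (-0.7101,0.7041)
θ=297°: P = B + 0.61·ex + 2.68·ey = (0.3424,-1.2439)

θ=70°: 1.95 6.44
θ=286°: 0.06 -1.30
θ=297°: 0.34 -1.24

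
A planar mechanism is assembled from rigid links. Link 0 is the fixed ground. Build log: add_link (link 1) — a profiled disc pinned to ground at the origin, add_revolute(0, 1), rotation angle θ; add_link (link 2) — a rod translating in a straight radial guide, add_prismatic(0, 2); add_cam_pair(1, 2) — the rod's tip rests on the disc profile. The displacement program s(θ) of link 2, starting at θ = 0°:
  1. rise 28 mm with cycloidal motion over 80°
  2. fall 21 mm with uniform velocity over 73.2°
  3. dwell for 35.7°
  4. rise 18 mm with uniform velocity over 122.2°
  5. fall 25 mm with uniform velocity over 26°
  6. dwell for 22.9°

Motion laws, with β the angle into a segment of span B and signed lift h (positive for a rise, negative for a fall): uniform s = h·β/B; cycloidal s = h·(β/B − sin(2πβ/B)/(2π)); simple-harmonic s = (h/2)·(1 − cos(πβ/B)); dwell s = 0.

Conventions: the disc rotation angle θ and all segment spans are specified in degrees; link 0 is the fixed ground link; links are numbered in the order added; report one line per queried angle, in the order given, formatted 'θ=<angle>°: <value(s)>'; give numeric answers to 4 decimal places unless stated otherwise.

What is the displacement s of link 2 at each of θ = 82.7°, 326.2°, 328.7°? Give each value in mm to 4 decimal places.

seg 1 [0°–80°] cycloidal, h=28: full span → s += 28 → s = 28.0000
seg 2 [80°–153.2°] uniform, h=-21: θ=82.7° here. β=2.7, B=73.2. -21·2.7/73.2 = -0.7746 → s = 27.2254
seg 2 [80°–153.2°] uniform, h=-21: full span → s += -21 → s = 7.0000
seg 3 [153.2°–188.9°] dwell: s stays 7.0000
seg 4 [188.9°–311.1°] uniform, h=18: full span → s += 18 → s = 25.0000
seg 5 [311.1°–337.1°] uniform, h=-25: θ=326.2° here. β=15.1, B=26. -25·15.1/26 = -14.5192 → s = 10.4808
seg 5 [311.1°–337.1°] uniform, h=-25: θ=328.7° here. β=17.6, B=26. -25·17.6/26 = -16.9231 → s = 8.0769

θ=82.7°: 27.2254
θ=326.2°: 10.4808
θ=328.7°: 8.0769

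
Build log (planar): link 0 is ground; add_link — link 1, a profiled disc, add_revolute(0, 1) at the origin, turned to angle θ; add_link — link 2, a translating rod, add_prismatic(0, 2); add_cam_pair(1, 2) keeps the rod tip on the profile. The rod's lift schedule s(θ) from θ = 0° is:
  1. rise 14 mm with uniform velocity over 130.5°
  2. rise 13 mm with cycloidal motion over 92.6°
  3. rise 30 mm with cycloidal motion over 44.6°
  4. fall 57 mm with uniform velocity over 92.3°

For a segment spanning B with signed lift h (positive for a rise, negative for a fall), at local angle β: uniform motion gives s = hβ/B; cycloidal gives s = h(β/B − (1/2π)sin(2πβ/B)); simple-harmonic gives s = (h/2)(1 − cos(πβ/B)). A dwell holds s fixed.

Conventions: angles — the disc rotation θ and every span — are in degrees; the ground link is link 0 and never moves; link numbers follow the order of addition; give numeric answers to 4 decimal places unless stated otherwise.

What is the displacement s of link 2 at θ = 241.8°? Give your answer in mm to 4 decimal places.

seg 1 [0°–130.5°] uniform, h=14: full span → s += 14 → s = 14.0000
seg 2 [130.5°–223.1°] cycloidal, h=13: full span → s += 13 → s = 27.0000
seg 3 [223.1°–267.7°] cycloidal, h=30: θ=241.8° here. β=18.7, B=44.6. 30·(0.4193 − sin(2π·0.4193)/(2π)) = 10.2594 → s = 37.2594

37.2594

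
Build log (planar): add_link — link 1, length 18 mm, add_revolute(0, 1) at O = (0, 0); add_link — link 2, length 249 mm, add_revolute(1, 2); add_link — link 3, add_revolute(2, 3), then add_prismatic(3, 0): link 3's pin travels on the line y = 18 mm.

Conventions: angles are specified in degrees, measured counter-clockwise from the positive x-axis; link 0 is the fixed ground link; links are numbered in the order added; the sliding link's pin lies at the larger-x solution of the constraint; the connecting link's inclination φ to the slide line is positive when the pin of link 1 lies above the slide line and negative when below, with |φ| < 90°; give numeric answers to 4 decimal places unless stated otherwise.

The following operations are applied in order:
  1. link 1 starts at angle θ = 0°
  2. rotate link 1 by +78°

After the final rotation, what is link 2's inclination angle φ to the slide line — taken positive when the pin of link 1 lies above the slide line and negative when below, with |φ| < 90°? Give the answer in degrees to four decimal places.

geometry: r = 18 mm, L = 249 mm, e = 18 mm; θ starts at 0°
rotate link 1 by +78°: θ ← 0° +78° = 78°
h = r sin θ − e = 17.606657 − 18 = -0.393343
sin φ = h / L = -0.393343 / 249 = -0.00157969
φ = arcsin(-0.00157969) = -0.090510°

-0.0905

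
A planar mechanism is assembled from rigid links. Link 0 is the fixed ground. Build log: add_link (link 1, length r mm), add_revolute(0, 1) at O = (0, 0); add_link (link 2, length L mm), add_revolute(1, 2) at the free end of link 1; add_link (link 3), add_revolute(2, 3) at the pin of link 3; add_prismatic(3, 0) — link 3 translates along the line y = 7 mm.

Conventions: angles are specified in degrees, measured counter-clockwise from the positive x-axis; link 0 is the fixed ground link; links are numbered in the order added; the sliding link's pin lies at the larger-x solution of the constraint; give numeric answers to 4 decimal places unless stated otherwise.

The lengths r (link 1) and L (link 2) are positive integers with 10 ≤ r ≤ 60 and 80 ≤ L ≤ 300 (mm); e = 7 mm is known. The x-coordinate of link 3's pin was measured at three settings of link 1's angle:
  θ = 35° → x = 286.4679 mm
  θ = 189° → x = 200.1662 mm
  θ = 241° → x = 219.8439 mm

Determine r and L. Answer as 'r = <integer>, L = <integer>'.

constraint per measurement: (x − r cos θ)² + (r sin θ − e)² = L²
subtracting the θ₁ and θ₂ equations cancels the r² and L² terms:
r = (x₁² − x₂²) / (2[(x₁cos θ₁ + e sin θ₁) − (x₂cos θ₂ + e sin θ₂)]) = 48.0000 → r = 48
L² = (x₁ − r cos θ₁)² + (r sin θ₁ − e)² = 61503.9808 → L = 248.0000 → L = 248
check at θ₃=241°: x = 219.8439 (printed 219.8439) ✓

r = 48, L = 248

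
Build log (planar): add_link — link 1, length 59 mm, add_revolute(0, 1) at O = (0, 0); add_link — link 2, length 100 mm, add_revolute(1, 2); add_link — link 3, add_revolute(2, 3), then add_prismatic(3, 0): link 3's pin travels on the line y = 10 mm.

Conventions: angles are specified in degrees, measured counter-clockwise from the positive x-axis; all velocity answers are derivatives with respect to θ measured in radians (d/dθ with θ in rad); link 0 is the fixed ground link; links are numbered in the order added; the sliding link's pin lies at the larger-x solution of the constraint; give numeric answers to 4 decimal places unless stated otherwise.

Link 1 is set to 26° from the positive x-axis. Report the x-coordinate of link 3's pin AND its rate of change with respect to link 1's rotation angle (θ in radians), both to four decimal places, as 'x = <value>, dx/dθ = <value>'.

geometry: r = 59 mm, L = 100 mm, e = 10 mm
crank pin P = (r cos θ, r sin θ) = (53.028849, 25.863898)
h = r sin θ − e = 25.863898 − 10 = 15.863898
x = r cos θ + √(L² − h²) = 53.028849 + 98.733666 = 151.762514
dx/dθ = −r sin θ − h·r cos θ/√(L² − h²) (θ in radians; h = 15.863898) = -34.384236

x = 151.7625, dx/dθ = -34.3842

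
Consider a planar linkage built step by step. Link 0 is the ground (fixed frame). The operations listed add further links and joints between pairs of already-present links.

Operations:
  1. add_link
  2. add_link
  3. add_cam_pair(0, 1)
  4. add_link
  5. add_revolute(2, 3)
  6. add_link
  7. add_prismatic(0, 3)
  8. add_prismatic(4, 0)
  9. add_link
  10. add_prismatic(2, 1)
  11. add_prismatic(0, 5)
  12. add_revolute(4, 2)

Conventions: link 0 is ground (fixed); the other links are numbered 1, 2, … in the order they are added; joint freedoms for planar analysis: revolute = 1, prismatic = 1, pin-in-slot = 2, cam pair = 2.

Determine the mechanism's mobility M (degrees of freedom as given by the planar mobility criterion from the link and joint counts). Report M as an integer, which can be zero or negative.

link 0 = ground. State L|J1|J2 = 1|0|0
+link1  2|0|0
+link2  3|0|0
C(0,1) f=2→J2  3|0|1
+link3  4|0|1
R(2,3) f=1→J1  4|1|1
+link4  5|1|1
P(0,3) f=1→J1  5|2|1
P(4,0) f=1→J1  5|3|1
+link5  6|3|1
P(2,1) f=1→J1  6|4|1
P(0,5) f=1→J1  6|5|1
R(4,2) f=1→J1  6|6|1
M = 3(6−1)−2·6−1 = 15−12−1 = 2

M = 2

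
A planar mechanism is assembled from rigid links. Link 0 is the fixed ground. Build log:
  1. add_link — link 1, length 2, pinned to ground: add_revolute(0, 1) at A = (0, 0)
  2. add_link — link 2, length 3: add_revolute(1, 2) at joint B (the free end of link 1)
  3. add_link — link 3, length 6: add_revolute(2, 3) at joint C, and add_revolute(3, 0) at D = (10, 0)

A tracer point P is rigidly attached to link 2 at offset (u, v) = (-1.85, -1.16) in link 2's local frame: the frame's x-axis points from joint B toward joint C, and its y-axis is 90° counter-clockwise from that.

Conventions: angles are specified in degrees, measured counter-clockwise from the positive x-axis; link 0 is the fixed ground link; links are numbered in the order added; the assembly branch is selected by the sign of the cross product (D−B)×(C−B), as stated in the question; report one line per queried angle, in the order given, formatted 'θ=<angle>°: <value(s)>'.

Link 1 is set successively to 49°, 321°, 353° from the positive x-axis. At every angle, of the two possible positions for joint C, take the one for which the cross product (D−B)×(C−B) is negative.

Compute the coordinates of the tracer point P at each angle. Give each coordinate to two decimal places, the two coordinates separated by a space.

A=(0,0), D=(10.00,0)
θ=49°: B = A + 2.00·(cos49°, sin49°) = (1.3121, 1.5094)
θ=49°: |BD| = 8.8180
θ=49°: circle(B,3.00) ∩ circle(D,6.00): a=2.8781, h=0.8466
θ=49°:   candidates: C₊=(4.2926,1.8509) cross=7.466; C₋=(4.0028,0.1826) cross=-7.466
θ=49°:   branch - wants cross < 0 → take C=(4.0028,0.1826) (cross=-7.466)
θ=49°: ex = (C−B)/|BC| = (0.8969,-0.4423); ey = (0.4423,0.8969)
θ=49°: P = B + -1.85·ex + -1.16·ey = (-0.8601,1.2872)
θ=321°: B = A + 2.00·(cos321°, sin321°) = (1.5543, -1.2586)
θ=321°: |BD| = 8.5390
θ=321°: circle(B,3.00) ∩ circle(D,6.00): a=2.6885, h=1.3311
θ=321°:   candidates: C₊=(4.0172,0.4542) cross=11.367; C₋=(4.4096,-2.1790) cross=-11.367
θ=321°:   branch - wants cross < 0 → take C=(4.4096,-2.1790) (cross=-11.367)
θ=321°: ex = (C−B)/|BC| = (0.9518,-0.3068); ey = (0.3068,0.9518)
θ=321°: P = B + -1.85·ex + -1.16·ey = (-0.5624,-1.7952)
θ=353°: B = A + 2.00·(cos353°, sin353°) = (1.9851, -0.2437)
θ=353°: |BD| = 8.0186
θ=353°: circle(B,3.00) ∩ circle(D,6.00): a=2.3257, h=1.8950
θ=353°:   candidates: C₊=(4.2521,1.7211) cross=15.195; C₋=(4.3673,-2.0672) cross=-15.195
θ=353°:   branch - wants cross < 0 → take C=(4.3673,-2.0672) (cross=-15.195)
θ=353°: ex = (C−B)/|BC| = (0.7941,-0.6078); ey = (0.6078,0.7941)
θ=353°: P = B + -1.85·ex + -1.16·ey = (-0.1890,-0.0404)

θ=49°: -0.86 1.29
θ=321°: -0.56 -1.80
θ=353°: -0.19 -0.04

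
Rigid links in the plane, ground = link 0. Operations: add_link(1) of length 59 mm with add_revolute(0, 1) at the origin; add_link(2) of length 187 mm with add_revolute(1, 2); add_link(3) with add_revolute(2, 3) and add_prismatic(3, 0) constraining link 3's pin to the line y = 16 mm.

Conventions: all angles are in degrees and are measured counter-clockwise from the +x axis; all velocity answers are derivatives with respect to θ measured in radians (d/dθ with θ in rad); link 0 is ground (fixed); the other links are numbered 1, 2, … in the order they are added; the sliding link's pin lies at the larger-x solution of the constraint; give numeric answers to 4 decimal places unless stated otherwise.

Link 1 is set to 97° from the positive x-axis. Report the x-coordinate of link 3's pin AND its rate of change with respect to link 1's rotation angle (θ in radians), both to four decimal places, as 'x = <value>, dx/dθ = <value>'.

geometry: r = 59 mm, L = 187 mm, e = 16 mm
crank pin P = (r cos θ, r sin θ) = (-7.190291, 58.560223)
h = r sin θ − e = 58.560223 − 16 = 42.560223
x = r cos θ + √(L² − h²) = -7.190291 + 182.092360 = 174.902068
dx/dθ = −r sin θ − h·r cos θ/√(L² − h²) (θ in radians; h = 42.560223) = -56.879645

x = 174.9021, dx/dθ = -56.8796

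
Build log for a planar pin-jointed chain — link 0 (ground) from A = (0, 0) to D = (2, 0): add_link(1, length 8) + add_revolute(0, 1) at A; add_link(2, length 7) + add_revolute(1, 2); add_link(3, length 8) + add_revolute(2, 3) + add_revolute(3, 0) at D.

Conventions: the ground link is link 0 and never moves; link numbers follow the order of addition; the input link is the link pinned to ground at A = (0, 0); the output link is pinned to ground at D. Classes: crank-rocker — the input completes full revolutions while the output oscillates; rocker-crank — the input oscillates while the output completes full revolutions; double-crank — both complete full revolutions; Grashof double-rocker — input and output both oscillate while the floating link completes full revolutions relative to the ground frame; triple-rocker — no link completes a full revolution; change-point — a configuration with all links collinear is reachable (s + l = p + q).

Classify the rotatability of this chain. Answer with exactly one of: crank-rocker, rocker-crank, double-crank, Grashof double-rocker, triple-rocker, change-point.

lengths: ground=2, input=8, coupler=7, output=8
sorted: s=2 (shortest), l=8 (longest), p+q=15
s + l = 10 vs p + q = 15
s + l < p + q (Grashof) with shortest = ground link → double-crank

double-crank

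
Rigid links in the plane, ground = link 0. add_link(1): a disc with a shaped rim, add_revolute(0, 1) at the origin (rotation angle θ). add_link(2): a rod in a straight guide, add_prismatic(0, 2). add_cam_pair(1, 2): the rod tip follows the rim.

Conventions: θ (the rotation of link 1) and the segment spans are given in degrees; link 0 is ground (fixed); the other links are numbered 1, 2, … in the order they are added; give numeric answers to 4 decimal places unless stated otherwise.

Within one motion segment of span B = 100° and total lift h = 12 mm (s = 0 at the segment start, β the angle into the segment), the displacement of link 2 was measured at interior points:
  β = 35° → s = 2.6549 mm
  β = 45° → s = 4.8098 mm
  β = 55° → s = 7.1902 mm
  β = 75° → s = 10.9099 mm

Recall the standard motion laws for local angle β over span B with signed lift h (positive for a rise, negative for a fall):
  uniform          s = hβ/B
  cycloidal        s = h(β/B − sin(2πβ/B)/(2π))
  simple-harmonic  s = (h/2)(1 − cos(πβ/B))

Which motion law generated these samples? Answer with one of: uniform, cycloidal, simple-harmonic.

candidates at β/B = r: uniform s = h·r (linear in β); cycloidal s = h·(r − sin(2πr)/(2π)); simple-harmonic s = (h/2)(1 − cos(πr))
β=35°: printed 2.6549 | uniform 4.2000, cycloidal 2.6549, simple-harmonic 3.2761
β=45°: printed 4.8098 | uniform 5.4000, cycloidal 4.8098, simple-harmonic 5.0614
β=55°: printed 7.1902 | uniform 6.6000, cycloidal 7.1902, simple-harmonic 6.9386
β=75°: printed 10.9099 | uniform 9.0000, cycloidal 10.9099, simple-harmonic 10.2426
only one law matches every sample → cycloidal

cycloidal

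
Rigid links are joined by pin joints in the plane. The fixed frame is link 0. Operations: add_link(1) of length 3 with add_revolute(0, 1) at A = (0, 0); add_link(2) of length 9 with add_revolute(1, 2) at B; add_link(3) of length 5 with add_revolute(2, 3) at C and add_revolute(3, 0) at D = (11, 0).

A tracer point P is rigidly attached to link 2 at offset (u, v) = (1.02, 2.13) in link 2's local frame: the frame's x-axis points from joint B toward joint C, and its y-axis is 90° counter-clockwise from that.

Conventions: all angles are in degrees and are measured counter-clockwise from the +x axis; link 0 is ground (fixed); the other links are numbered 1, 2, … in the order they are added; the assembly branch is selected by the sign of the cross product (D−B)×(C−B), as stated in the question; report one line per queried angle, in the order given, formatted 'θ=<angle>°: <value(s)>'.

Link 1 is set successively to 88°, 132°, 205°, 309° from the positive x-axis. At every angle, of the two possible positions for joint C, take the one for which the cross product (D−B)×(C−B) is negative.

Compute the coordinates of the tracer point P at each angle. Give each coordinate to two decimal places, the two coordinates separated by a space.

A=(0,0), D=(11.00,0)
θ=88°: B = A + 3.00·(cos88°, sin88°) = (0.1047, 2.9982)
θ=88°: |BD| = 11.3003
θ=88°: circle(B,9.00) ∩ circle(D,5.00): a=8.1280, h=3.8647
θ=88°:   candidates: C₊=(8.9667,4.5679) cross=43.673; C₋=(6.9160,-2.8846) cross=-43.673
θ=88°:   branch - wants cross < 0 → take C=(6.9160,-2.8846) (cross=-43.673)
θ=88°: ex = (C−B)/|BC| = (0.7568,-0.6536); ey = (0.6536,0.7568)
θ=88°: P = B + 1.02·ex + 2.13·ey = (2.2689,3.9435)
θ=132°: B = A + 3.00·(cos132°, sin132°) = (-2.0074, 2.2294)
θ=132°: |BD| = 13.1971
θ=132°: circle(B,9.00) ∩ circle(D,5.00): a=8.7202, h=2.2266
θ=132°:   candidates: C₊=(6.9636,2.9509) cross=29.385; C₋=(6.2113,-1.4383) cross=-29.385
θ=132°:   branch - wants cross < 0 → take C=(6.2113,-1.4383) (cross=-29.385)
θ=132°: ex = (C−B)/|BC| = (0.9132,-0.4075); ey = (0.4075,0.9132)
θ=132°: P = B + 1.02·ex + 2.13·ey = (-0.2079,3.7589)
θ=205°: B = A + 3.00·(cos205°, sin205°) = (-2.7189, -1.2679)
θ=205°: |BD| = 13.7774
θ=205°: circle(B,9.00) ∩ circle(D,5.00): a=8.9210, h=1.1898
θ=205°:   candidates: C₊=(6.0547,0.7378) cross=16.392; C₋=(6.2737,-1.6317) cross=-16.392
θ=205°:   branch - wants cross < 0 → take C=(6.2737,-1.6317) (cross=-16.392)
θ=205°: ex = (C−B)/|BC| = (0.9992,-0.0404); ey = (0.0404,0.9992)
θ=205°: P = B + 1.02·ex + 2.13·ey = (-1.6137,0.8192)
θ=309°: B = A + 3.00·(cos309°, sin309°) = (1.8880, -2.3314)
θ=309°: |BD| = 9.4056
θ=309°: circle(B,9.00) ∩ circle(D,5.00): a=7.6797, h=4.6927
θ=309°:   candidates: C₊=(8.1648,4.1185) cross=44.138; C₋=(10.4913,-4.9741) cross=-44.138
θ=309°:   branch - wants cross < 0 → take C=(10.4913,-4.9741) (cross=-44.138)
θ=309°: ex = (C−B)/|BC| = (0.9559,-0.2936); ey = (0.2936,0.9559)
θ=309°: P = B + 1.02·ex + 2.13·ey = (3.4884,-0.5948)

θ=88°: 2.27 3.94
θ=132°: -0.21 3.76
θ=205°: -1.61 0.82
θ=309°: 3.49 -0.59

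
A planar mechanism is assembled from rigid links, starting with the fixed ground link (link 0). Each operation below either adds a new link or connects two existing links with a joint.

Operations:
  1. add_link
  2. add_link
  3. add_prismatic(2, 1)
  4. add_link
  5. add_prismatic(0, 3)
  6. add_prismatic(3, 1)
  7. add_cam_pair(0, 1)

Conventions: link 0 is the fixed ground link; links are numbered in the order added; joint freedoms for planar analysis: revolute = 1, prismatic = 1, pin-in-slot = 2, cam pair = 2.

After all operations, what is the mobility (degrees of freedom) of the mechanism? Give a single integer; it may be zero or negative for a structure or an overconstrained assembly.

L=1 J1=0 J2=0
add link → L=2 J1=0 J2=0
add link → L=3 J1=0 J2=0
P@2,1 dof=1 J1 → L=3 J1=1 J2=0
add link → L=4 J1=1 J2=0
P@0,3 dof=1 J1 → L=4 J1=2 J2=0
P@3,1 dof=1 J1 → L=4 J1=3 J2=0
C@0,1 dof=2 J2 → L=4 J1=3 J2=1
M=3(L−1)−2J1−J2=3·3−2·3−1=2

M = 2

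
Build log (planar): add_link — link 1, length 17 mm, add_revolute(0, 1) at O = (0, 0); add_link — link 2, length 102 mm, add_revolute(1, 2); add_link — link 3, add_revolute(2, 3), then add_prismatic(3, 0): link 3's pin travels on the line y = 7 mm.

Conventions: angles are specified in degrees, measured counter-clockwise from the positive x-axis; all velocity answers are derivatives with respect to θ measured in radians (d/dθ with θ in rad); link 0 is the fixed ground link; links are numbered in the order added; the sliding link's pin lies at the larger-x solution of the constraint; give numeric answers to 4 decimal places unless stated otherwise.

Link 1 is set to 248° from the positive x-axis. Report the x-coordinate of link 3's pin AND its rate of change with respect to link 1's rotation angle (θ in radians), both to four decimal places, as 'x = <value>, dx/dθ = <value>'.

geometry: r = 17 mm, L = 102 mm, e = 7 mm
crank pin P = (r cos θ, r sin θ) = (-6.368312, -15.762126)
h = r sin θ − e = -15.762126 − 7 = -22.762126
x = r cos θ + √(L² − h²) = -6.368312 + 99.427791 = 93.059479
dx/dθ = −r sin θ − h·r cos θ/√(L² − h²) (θ in radians; h = -22.762126) = 14.304220

x = 93.0595, dx/dθ = 14.3042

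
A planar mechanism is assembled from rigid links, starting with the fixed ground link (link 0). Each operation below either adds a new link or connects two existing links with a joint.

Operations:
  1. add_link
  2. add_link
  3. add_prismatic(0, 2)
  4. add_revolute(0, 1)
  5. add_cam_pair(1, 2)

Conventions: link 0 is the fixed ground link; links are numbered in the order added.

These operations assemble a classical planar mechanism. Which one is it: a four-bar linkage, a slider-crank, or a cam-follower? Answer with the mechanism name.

links: 3 (incl. ground); joints: 1 revolute, 1 prismatic, 1 higher (cam) pair, forming one closed loop
3 links, revolute + prismatic + higher pair in one loop → cam-follower

cam-follower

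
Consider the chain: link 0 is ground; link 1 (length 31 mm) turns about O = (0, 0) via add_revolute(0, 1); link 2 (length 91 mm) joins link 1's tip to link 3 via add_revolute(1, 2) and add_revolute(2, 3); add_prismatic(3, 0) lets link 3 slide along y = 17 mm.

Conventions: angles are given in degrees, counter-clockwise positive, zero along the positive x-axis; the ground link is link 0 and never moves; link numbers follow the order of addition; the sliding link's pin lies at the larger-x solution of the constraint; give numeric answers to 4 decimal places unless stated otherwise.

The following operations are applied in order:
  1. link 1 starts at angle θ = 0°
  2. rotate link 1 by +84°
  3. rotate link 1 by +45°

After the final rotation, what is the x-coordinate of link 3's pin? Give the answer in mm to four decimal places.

geometry: r = 31 mm, L = 91 mm, e = 17 mm; θ starts at 0°
rotate link 1 by +84°: θ ← 0° +84° = 84°
rotate link 1 by +45°: θ ← 84° +45° = 129°
crank pin P = (r cos θ, r sin θ) = (-19.508932, 24.091525)
h = r sin θ − e = 24.091525 − 17 = 7.091525
x = r cos θ + √(L² − h²) = -19.508932 + 90.723262 = 71.214330

71.2143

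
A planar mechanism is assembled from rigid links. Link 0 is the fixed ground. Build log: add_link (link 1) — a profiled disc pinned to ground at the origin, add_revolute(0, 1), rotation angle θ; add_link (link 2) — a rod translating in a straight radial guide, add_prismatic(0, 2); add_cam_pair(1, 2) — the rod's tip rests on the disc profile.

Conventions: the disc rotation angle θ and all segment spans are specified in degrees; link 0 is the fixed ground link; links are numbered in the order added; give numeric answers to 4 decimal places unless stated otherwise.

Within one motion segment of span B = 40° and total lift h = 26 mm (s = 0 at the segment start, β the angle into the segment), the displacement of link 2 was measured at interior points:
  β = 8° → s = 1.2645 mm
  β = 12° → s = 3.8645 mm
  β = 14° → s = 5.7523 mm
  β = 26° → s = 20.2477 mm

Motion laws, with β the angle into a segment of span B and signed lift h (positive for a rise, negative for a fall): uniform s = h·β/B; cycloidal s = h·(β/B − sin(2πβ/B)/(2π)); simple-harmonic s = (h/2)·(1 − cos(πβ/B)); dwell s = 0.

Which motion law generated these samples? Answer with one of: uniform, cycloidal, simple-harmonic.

candidates at β/B = r: uniform s = h·r (linear in β); cycloidal s = h·(r − sin(2πr)/(2π)); simple-harmonic s = (h/2)(1 − cos(πr))
β=8°: printed 1.2645 | uniform 5.2000, cycloidal 1.2645, simple-harmonic 2.4828
β=12°: printed 3.8645 | uniform 7.8000, cycloidal 3.8645, simple-harmonic 5.3588
β=14°: printed 5.7523 | uniform 9.1000, cycloidal 5.7523, simple-harmonic 7.0981
β=26°: printed 20.2477 | uniform 16.9000, cycloidal 20.2477, simple-harmonic 18.9019
only one law matches every sample → cycloidal

cycloidal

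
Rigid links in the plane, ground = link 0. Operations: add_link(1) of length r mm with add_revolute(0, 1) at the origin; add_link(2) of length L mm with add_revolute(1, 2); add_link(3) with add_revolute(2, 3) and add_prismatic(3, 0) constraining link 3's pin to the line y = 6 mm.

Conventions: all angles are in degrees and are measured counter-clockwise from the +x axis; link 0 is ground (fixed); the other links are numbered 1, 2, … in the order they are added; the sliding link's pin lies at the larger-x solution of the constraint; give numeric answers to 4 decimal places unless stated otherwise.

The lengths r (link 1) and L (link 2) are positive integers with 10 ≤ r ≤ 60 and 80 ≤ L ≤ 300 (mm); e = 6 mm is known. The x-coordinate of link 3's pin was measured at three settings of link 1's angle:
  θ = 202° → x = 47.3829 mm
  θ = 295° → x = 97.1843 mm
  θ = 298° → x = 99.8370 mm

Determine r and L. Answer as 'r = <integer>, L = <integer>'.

constraint per measurement: (x − r cos θ)² + (r sin θ − e)² = L²
subtracting the θ₁ and θ₂ equations cancels the r² and L² terms:
r = (x₁² − x₂²) / (2[(x₁cos θ₁ + e sin θ₁) − (x₂cos θ₂ + e sin θ₂)]) = 43.9999 → r = 44
L² = (x₁ − r cos θ₁)² + (r sin θ₁ − e)² = 8281.0056 → L = 91.0000 → L = 91
check at θ₃=298°: x = 99.8370 (printed 99.8370) ✓

r = 44, L = 91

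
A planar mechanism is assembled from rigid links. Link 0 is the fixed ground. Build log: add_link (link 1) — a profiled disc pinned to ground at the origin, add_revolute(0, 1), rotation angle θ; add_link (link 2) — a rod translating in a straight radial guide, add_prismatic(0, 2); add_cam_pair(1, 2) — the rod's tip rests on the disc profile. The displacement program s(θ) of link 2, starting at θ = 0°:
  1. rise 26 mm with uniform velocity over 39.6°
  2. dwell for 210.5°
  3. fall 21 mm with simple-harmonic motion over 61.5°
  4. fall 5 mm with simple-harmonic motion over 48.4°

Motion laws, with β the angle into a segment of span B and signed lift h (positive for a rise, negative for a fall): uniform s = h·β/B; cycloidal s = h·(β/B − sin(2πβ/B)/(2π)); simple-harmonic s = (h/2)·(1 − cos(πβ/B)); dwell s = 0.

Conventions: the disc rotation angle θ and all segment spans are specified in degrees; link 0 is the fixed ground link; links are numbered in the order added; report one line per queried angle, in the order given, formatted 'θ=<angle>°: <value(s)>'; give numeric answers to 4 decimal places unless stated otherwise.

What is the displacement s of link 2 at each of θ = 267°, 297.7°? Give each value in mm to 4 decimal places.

seg 1 [0°–39.6°] uniform, h=26: full span → s += 26 → s = 26.0000
seg 2 [39.6°–250.1°] dwell: s stays 26.0000
seg 3 [250.1°–311.6°] simple-harmonic, h=-21: θ=267° here. β=16.9, B=61.5. -21/2·(1 − cos(π·0.2748)) = -3.6757 → s = 22.3243
seg 3 [250.1°–311.6°] simple-harmonic, h=-21: θ=297.7° here. β=47.6, B=61.5. -21/2·(1 − cos(π·0.7740)) = -18.4625 → s = 7.5375

θ=267°: 22.3243
θ=297.7°: 7.5375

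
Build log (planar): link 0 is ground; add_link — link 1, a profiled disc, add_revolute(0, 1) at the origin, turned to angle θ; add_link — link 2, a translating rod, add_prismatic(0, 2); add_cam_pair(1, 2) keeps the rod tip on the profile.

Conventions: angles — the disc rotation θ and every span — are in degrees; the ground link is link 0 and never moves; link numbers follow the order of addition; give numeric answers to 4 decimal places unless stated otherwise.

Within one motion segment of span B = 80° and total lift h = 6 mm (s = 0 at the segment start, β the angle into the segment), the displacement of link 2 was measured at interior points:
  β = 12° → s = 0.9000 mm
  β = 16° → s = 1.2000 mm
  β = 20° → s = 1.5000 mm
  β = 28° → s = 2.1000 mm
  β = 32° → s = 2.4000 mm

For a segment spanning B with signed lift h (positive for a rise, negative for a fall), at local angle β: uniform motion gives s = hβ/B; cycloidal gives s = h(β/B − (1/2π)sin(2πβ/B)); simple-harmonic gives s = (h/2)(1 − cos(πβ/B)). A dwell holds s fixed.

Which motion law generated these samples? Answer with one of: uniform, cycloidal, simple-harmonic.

candidates at β/B = r: uniform s = h·r (linear in β); cycloidal s = h·(r − sin(2πr)/(2π)); simple-harmonic s = (h/2)(1 − cos(πr))
β=12°: printed 0.9000 | uniform 0.9000, cycloidal 0.1274, simple-harmonic 0.3270
β=16°: printed 1.2000 | uniform 1.2000, cycloidal 0.2918, simple-harmonic 0.5729
β=20°: printed 1.5000 | uniform 1.5000, cycloidal 0.5451, simple-harmonic 0.8787
β=28°: printed 2.1000 | uniform 2.1000, cycloidal 1.3274, simple-harmonic 1.6380
β=32°: printed 2.4000 | uniform 2.4000, cycloidal 1.8387, simple-harmonic 2.0729
only one law matches every sample → uniform

uniform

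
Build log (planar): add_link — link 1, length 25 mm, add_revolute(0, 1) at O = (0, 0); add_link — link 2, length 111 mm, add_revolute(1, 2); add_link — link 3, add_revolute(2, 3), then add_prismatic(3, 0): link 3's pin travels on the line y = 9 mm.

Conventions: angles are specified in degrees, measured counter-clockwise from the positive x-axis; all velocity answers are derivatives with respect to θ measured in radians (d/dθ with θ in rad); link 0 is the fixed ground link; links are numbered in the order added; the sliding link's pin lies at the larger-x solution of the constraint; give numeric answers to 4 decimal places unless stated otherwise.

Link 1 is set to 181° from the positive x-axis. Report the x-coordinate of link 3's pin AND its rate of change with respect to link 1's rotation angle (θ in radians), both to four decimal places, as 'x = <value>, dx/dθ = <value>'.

geometry: r = 25 mm, L = 111 mm, e = 9 mm
crank pin P = (r cos θ, r sin θ) = (-24.996192, -0.436310)
h = r sin θ − e = -0.436310 − 9 = -9.436310
x = r cos θ + √(L² − h²) = -24.996192 + 110.598174 = 85.601981
dx/dθ = −r sin θ − h·r cos θ/√(L² − h²) (θ in radians; h = -9.436310) = -1.696382

x = 85.6020, dx/dθ = -1.6964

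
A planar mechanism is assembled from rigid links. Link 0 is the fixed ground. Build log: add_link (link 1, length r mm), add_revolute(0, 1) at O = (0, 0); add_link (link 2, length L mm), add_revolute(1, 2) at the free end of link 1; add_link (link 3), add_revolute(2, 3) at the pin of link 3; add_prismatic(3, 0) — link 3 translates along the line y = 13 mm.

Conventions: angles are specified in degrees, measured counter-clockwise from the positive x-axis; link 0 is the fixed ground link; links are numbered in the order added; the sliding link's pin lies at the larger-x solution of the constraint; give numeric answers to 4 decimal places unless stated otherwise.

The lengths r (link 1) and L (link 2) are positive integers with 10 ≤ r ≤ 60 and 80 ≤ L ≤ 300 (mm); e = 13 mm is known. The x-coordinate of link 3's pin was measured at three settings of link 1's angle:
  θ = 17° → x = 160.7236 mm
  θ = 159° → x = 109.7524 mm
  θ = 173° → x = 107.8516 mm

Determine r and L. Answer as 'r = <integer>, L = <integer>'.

constraint per measurement: (x − r cos θ)² + (r sin θ − e)² = L²
subtracting the θ₁ and θ₂ equations cancels the r² and L² terms:
r = (x₁² − x₂²) / (2[(x₁cos θ₁ + e sin θ₁) − (x₂cos θ₂ + e sin θ₂)]) = 27.0000 → r = 27
L² = (x₁ − r cos θ₁)² + (r sin θ₁ − e)² = 18224.9905 → L = 135.0000 → L = 135
check at θ₃=173°: x = 107.8516 (printed 107.8516) ✓

r = 27, L = 135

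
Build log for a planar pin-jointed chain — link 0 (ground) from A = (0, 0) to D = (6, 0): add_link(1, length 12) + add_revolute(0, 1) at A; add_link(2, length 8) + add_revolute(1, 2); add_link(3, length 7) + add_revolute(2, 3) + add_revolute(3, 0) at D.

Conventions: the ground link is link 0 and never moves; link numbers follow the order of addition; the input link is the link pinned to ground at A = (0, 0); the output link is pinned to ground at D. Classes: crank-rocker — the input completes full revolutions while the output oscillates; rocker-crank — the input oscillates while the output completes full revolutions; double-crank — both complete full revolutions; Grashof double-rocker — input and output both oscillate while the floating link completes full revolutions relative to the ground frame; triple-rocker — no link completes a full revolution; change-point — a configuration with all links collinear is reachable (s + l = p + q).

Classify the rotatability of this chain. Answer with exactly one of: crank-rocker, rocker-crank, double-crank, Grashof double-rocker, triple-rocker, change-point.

lengths: ground=6, input=12, coupler=8, output=7
sorted: s=6 (shortest), l=12 (longest), p+q=15
s + l = 18 vs p + q = 15
s + l > p + q → non-Grashof → no link fully rotates → triple-rocker

triple-rocker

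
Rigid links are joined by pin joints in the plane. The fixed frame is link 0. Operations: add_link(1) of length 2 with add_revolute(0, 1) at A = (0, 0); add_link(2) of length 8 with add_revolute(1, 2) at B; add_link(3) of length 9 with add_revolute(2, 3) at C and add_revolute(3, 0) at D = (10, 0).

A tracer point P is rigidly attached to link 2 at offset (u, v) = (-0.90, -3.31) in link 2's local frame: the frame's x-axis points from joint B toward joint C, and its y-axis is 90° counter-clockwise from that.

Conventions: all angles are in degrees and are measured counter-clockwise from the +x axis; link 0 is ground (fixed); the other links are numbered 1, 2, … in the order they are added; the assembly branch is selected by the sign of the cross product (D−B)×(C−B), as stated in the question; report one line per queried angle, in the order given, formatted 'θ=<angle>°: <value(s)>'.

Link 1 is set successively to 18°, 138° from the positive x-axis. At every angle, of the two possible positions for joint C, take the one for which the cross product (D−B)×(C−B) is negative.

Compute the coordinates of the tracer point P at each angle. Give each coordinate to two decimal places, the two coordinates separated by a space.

A=(0,0), D=(10.00,0)
θ=18°: B = A + 2.00·(cos18°, sin18°) = (1.9021, 0.6180)
θ=18°: |BD| = 8.1214
θ=18°: circle(B,8.00) ∩ circle(D,9.00): a=3.0141, h=7.4105
θ=18°:   candidates: C₊=(5.4714,7.7777) cross=60.184; C₋=(4.3435,-7.0003) cross=-60.184
θ=18°:   branch - wants cross < 0 → take C=(4.3435,-7.0003) (cross=-60.184)
θ=18°: ex = (C−B)/|BC| = (0.3052,-0.9523); ey = (0.9523,0.3052)
θ=18°: P = B + -0.90·ex + -3.31·ey = (-1.5246,0.4650)
θ=138°: B = A + 2.00·(cos138°, sin138°) = (-1.4863, 1.3383)
θ=138°: |BD| = 11.5640
θ=138°: circle(B,8.00) ∩ circle(D,9.00): a=5.0470, h=6.2071
θ=138°:   candidates: C₊=(4.2451,6.9196) cross=71.779; C₋=(2.8084,-5.4112) cross=-71.779
θ=138°:   branch - wants cross < 0 → take C=(2.8084,-5.4112) (cross=-71.779)
θ=138°: ex = (C−B)/|BC| = (0.5368,-0.8437); ey = (0.8437,0.5368)
θ=138°: P = B + -0.90·ex + -3.31·ey = (-4.7620,0.3206)

θ=18°: -1.52 0.46
θ=138°: -4.76 0.32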